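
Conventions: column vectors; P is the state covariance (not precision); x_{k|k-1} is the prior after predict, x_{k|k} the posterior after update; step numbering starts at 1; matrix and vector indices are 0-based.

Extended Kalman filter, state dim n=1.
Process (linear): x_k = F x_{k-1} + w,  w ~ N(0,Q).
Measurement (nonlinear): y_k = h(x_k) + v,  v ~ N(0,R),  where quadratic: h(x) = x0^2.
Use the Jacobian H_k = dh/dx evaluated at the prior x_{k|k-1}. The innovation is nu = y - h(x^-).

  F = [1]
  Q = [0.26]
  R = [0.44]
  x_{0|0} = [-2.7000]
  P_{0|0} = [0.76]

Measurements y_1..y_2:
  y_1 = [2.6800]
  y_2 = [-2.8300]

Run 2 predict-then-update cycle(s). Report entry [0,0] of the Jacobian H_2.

step 1: x^-=[-2.7000]  P^-=[1.0200]  H_jac=[-5.4000]  S=[30.1832]  K=[-0.1825]  nu=[-4.6100]  x^+=[-1.8587]  P^+=[0.0149]
step 2: x^-=[-1.8587]  P^-=[0.2749]  H_jac=[-3.7175]  S=[4.2386]  K=[-0.2411]  nu=[-6.2849]  x^+=[-0.3436]  P^+=[0.0285]

H_jac[0,0] = -3.7175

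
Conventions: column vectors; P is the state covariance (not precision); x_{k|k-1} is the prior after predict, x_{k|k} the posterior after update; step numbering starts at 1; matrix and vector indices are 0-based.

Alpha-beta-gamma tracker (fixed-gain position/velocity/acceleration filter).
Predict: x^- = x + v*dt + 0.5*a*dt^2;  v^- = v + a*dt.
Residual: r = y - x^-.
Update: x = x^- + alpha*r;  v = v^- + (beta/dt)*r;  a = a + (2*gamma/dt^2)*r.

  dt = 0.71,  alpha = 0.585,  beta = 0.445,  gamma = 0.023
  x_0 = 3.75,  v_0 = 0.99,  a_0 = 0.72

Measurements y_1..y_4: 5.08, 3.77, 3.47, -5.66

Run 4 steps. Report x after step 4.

step 1: x_pred=4.6344  r=0.4456  x^+=4.8951  v^+=1.7805  a^+=0.7607
step 2: x_pred=6.3509  r=-2.5809  x^+=4.8411  v^+=0.7029  a^+=0.5251
step 3: x_pred=5.4725  r=-2.0025  x^+=4.3011  v^+=-0.1793  a^+=0.3424
step 4: x_pred=4.2600  r=-9.9200  x^+=-1.5432  v^+=-6.1537  a^+=-0.5628

x_post = -1.5432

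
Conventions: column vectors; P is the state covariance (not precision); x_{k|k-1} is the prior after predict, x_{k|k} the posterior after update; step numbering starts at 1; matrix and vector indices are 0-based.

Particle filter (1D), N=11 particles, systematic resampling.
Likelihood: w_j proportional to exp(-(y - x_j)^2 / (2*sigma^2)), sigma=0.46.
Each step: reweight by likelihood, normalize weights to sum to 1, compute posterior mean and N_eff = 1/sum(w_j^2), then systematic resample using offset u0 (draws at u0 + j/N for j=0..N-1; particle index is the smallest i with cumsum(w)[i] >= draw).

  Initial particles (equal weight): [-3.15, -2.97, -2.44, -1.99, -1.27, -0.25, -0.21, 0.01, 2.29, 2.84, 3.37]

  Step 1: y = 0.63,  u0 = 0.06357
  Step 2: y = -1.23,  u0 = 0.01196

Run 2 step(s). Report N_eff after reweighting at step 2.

step 1: w=[0.0000, 0.0000, 0.0000, 0.0000, 0.0003, 0.2128, 0.2503, 0.5347, 0.0020, 0.0000, 0.0000]  mean=-0.0962  Neff=2.5393  idx=[5, 5, 6, 6, 6, 7, 7, 7, 7, 7, 7]
step 2: w=[0.1662, 0.1662, 0.1376, 0.1376, 0.1376, 0.0425, 0.0425, 0.0425, 0.0425, 0.0425, 0.0425]  mean=-0.1672  Neff=8.1406  idx=[0, 0, 1, 1, 2, 2, 3, 4, 4, 7, 9]

N_eff = 8.1406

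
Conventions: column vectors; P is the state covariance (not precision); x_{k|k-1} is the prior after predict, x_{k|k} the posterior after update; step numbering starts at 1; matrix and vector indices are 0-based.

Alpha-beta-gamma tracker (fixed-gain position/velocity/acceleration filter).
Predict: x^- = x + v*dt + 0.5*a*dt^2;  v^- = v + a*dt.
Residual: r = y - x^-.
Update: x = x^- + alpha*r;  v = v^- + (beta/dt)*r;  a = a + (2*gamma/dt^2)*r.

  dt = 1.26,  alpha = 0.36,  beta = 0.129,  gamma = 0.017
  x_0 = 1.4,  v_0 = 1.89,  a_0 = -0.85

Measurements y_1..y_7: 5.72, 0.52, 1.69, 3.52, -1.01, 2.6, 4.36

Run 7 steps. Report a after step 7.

a_post = -0.3212

step 1: x_pred=3.1067  r=2.6133  x^+=4.0475  v^+=1.0866  a^+=-0.7940
step 2: x_pred=4.7862  r=-4.2662  x^+=3.2504  v^+=-0.3507  a^+=-0.8854
step 3: x_pred=2.1057  r=-0.4157  x^+=1.9560  v^+=-1.5089  a^+=-0.8943
step 4: x_pred=-0.6550  r=4.1750  x^+=0.8480  v^+=-2.2082  a^+=-0.8049
step 5: x_pred=-2.5733  r=1.5633  x^+=-2.0105  v^+=-3.0623  a^+=-0.7714
step 6: x_pred=-6.4814  r=9.0814  x^+=-3.2121  v^+=-3.1046  a^+=-0.5769
step 7: x_pred=-7.5818  r=11.9418  x^+=-3.2828  v^+=-2.6089  a^+=-0.3212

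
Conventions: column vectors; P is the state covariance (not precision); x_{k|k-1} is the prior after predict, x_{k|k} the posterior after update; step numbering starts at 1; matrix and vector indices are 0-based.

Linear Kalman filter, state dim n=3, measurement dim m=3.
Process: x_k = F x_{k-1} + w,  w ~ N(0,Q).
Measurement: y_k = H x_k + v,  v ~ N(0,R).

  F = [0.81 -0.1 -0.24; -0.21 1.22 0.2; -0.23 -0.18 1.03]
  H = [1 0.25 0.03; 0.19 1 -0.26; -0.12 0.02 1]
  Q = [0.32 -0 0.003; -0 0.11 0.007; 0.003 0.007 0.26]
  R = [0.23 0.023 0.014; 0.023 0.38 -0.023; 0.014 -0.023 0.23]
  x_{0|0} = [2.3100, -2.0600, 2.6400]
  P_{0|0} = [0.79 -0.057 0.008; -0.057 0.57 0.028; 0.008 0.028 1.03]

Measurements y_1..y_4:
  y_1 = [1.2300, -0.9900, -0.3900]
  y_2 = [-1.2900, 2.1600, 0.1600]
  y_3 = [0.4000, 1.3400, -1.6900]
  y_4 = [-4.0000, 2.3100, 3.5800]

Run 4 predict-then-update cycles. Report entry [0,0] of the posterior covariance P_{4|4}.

P_post[0,0] = 0.1605

step 1: x^-=[1.4435, -2.4703, 2.5587]  P^-=[0.9108 -0.3179 -0.3761; -0.3179 1.0766 0.1781; -0.3761 0.1781 1.3941]  S=[1.0305 0.2107 -0.3750; 0.2107 1.4075 -0.2538; -0.3750 -0.2538 1.7366]  K=[0.7806 -0.1756 -0.1403; -0.1142 0.7461 0.2213; 0.0289 -0.0361 0.8318]  nu=[0.3273, 1.8713, -2.7261]  x^+=[1.7527, -1.7148, 0.2330]  P^+=[0.1934 -0.0803 0.0075; -0.0803 0.2954 0.0166; 0.0075 0.0166 0.1931]
step 2: x^-=[1.5353, -2.4135, 0.1456]  P^-=[0.4719 -0.1629 -0.0599; -0.1629 0.6145 0.0290; -0.0599 0.0290 0.4683]  S=[0.6561 0.1062 -0.0763; 0.1062 0.9721 -0.1087; -0.0763 -0.1087 0.7217]  K=[0.6642 -0.1450 -0.1176; -0.0939 0.6216 0.1680; 0.0234 -0.0362 0.6567]  nu=[-2.2263, 4.3196, 0.2469]  x^+=[-0.5990, 0.5220, 0.0991]  P^+=[0.1642 -0.0666 0.0066; -0.0666 0.2455 0.0101; 0.0066 0.0101 0.1528]
step 3: x^-=[-0.5611, 0.7824, 0.1459]  P^-=[0.4477 -0.1342 -0.0475; -0.1342 0.5272 0.0193; -0.0475 0.0193 0.4263]  S=[0.6414 0.1074 -0.0654; 0.1074 0.8959 -0.1092; -0.0654 -0.1092 0.6758]  K=[0.6544 -0.1331 -0.1119; -0.0848 0.5834 0.1541; 0.0246 -0.0377 0.6362]  nu=[0.7612, 0.7021, -1.9189]  x^+=[0.0582, 0.8319, -1.0825]  P^+=[0.1611 -0.0617 0.0071; -0.0617 0.2302 0.0088; 0.0071 0.0088 0.1482]
step 4: x^-=[0.2237, 0.7862, -1.2781]  P^-=[0.4442 -0.1262 -0.0462; -0.1262 0.5010 0.0187; -0.0462 0.0187 0.4215]  S=[0.6403 0.1083 -0.0642; 0.1083 0.8725 -0.1097; -0.0642 -0.1097 0.6705]  K=[0.6530 -0.1291 -0.1107; -0.0819 0.5704 0.1508; 0.0249 -0.0377 0.6336]  nu=[-4.3819, 1.1490, 4.8692]  x^+=[-3.3251, 2.5347, 1.6550]  P^+=[0.1605 -0.0601 0.0071; -0.0601 0.2251 0.0087; 0.0071 0.0087 0.1476]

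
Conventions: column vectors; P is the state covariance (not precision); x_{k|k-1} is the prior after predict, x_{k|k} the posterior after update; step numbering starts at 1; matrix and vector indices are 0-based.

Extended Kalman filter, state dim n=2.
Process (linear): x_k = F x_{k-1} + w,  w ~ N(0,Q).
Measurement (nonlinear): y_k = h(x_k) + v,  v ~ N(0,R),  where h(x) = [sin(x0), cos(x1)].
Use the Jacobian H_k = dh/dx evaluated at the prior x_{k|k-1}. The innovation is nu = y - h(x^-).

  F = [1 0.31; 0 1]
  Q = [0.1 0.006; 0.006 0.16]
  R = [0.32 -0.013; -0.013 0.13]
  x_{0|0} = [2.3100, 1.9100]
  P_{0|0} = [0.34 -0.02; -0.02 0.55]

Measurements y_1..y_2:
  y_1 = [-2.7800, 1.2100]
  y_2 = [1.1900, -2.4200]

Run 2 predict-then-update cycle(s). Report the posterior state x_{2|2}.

step 1: x^-=[2.9021, 1.9100]  P^-=[0.4805 0.1565; 0.1565 0.7100]  H_jac=[-0.9715 0.0000; 0.0000 -0.9430]  S=[0.7734 0.1304; 0.1304 0.7614]  K=[-0.5878 -0.0932; -0.0498 -0.8708]  nu=[-3.0172, 1.5427]  x^+=[4.5318, 0.7167]  P^+=[0.1924 0.0047; 0.0047 0.1194]
step 2: x^-=[4.7539, 0.7167]  P^-=[0.3068 0.0477; 0.0477 0.2794]  H_jac=[0.0415 0.0000; 0.0000 -0.6569]  S=[0.3205 -0.0143; -0.0143 0.2506]  K=[0.0343 -0.1232; -0.0266 -0.7340]  nu=[2.1891, -3.1740]  x^+=[5.2200, 2.9881]  P^+=[0.3025 0.0251; 0.0251 0.1447]

x_post = [5.2200, 2.9881]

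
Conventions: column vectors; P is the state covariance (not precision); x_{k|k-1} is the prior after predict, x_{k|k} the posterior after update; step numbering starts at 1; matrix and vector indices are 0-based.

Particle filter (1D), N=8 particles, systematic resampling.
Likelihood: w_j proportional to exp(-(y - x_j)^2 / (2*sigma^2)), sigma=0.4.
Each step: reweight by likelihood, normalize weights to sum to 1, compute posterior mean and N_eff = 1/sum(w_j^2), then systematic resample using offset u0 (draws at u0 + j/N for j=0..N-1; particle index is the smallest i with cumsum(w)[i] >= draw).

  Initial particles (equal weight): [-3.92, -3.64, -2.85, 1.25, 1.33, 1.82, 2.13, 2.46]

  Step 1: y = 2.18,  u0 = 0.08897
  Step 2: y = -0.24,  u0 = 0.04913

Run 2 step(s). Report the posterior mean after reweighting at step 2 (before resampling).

post_mean = 1.8263

step 1: w=[0.0000, 0.0000, 0.0000, 0.0256, 0.0400, 0.2552, 0.3797, 0.2995]  mean=2.0951  Neff=3.3199  idx=[5, 5, 6, 6, 6, 7, 7, 7]
step 2: w=[0.4899, 0.4899, 0.0067, 0.0067, 0.0067, 0.0000, 0.0000, 0.0000]  mean=1.8263  Neff=2.0828  idx=[0, 0, 0, 0, 1, 1, 1, 1]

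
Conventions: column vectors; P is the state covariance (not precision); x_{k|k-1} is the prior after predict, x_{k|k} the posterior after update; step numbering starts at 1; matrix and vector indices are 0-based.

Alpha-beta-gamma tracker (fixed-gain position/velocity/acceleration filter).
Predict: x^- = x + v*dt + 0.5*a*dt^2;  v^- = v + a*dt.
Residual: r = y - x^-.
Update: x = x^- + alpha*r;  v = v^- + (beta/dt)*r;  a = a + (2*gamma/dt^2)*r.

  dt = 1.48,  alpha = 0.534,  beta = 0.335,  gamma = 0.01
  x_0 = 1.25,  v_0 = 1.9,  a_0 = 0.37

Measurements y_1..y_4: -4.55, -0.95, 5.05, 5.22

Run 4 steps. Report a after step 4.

a_post = 0.3042

step 1: x_pred=4.4672  r=-9.0172  x^+=-0.3480  v^+=0.4065  a^+=0.2877
step 2: x_pred=0.5688  r=-1.5188  x^+=-0.2423  v^+=0.4885  a^+=0.2738
step 3: x_pred=0.7806  r=4.2694  x^+=3.0605  v^+=1.8601  a^+=0.3128
step 4: x_pred=6.1560  r=-0.9360  x^+=5.6562  v^+=2.1112  a^+=0.3042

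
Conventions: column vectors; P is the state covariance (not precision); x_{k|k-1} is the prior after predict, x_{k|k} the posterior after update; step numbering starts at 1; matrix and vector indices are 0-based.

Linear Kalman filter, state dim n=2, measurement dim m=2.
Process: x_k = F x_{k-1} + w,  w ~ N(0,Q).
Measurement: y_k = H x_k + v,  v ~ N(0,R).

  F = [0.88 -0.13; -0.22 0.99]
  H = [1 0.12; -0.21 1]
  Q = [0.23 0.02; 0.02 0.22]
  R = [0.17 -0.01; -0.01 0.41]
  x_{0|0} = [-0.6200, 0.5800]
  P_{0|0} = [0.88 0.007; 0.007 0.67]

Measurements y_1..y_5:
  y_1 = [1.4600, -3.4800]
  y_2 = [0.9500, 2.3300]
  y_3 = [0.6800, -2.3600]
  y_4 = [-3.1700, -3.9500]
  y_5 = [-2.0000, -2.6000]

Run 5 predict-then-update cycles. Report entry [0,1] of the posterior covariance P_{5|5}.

step 1: x^-=[-0.6210, 0.7106]  P^-=[0.9212 -0.2303; -0.2303 0.9162]  S=[1.0491 -0.3180; -0.3180 1.4636]  K=[0.8178 -0.1118; 0.0910 0.6788]  nu=[1.9957, -4.3210]  x^+=[1.4944, -2.0410]  P^+=[0.1430 -0.0240; -0.0240 0.2724]
step 2: x^-=[1.5804, -2.3493]  P^-=[0.3509 -0.0643; -0.0643 0.5043]  S=[0.5127 -0.0859; -0.0859 0.9568]  K=[0.6550 -0.0855; 0.0845 0.5488]  nu=[-0.3485, 5.0112]  x^+=[0.9239, 0.3713]  P^+=[0.1143 -0.0176; -0.0176 0.2205]
step 3: x^-=[0.7648, 0.1644]  P^-=[0.3263 -0.0463; -0.0463 0.4493]  S=[0.4916 -0.0698; -0.0698 0.8931]  K=[0.6412 -0.0785; 0.0894 0.5209]  nu=[-0.1045, -2.3638]  x^+=[0.8833, -1.0763]  P^+=[0.1116 -0.0152; -0.0152 0.2095]
step 4: x^-=[0.9172, -1.2598]  P^-=[0.3234 -0.0422; -0.0422 0.4373]  S=[0.4896 -0.0666; -0.0666 0.8793]  K=[0.6398 -0.0768; 0.0909 0.5143]  nu=[-3.9361, -2.4975]  x^+=[-1.4093, -2.9023]  P^+=[0.1113 -0.0145; -0.0145 0.2069]
step 5: x^-=[-0.8629, -2.5632]  P^-=[0.3230 -0.0412; -0.0412 0.4345]  S=[0.4894 -0.0659; -0.0659 0.8761]  K=[0.6396 -0.0764; 0.0913 0.5127]  nu=[-0.8295, -0.2180]  x^+=[-1.3769, -2.7507]  P^+=[0.1112 -0.0144; -0.0144 0.2063]

P_post[0,1] = -0.0144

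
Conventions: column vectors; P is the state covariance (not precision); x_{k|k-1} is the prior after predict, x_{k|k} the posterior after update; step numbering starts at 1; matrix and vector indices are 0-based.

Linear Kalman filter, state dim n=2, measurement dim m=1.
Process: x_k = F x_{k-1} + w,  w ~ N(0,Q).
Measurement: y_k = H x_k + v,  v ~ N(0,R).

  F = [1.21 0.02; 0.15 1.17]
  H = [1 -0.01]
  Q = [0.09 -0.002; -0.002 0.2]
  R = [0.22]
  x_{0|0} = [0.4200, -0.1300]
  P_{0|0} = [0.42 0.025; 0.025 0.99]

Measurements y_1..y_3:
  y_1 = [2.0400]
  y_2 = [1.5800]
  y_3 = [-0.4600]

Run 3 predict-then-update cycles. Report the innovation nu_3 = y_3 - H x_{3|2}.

step 1: x^-=[0.5056, -0.0891]  P^-=[0.7065 0.1329; 0.1329 1.5734]  S=[0.9240]  K=[0.7632; 0.1268]  nu=[1.5335]  x^+=[1.6759, 0.1053]  P^+=[0.1683 0.0435; 0.0435 1.5586]
step 2: x^-=[2.0300, 0.3746]  P^-=[0.3392 0.1267; 0.1267 2.3526]  S=[0.5569]  K=[0.6068; 0.1853]  nu=[-0.4463]  x^+=[1.7592, 0.2919]  P^+=[0.1341 0.0641; 0.0641 2.3335]
step 3: x^-=[2.1345, 0.6054]  P^-=[0.2904 0.1679; 0.1679 3.4198]  S=[0.5074]  K=[0.5691; 0.2635]  nu=[-2.5884]  x^+=[0.6615, -0.0765]  P^+=[0.1261 0.0918; 0.0918 3.3846]

innov = [-2.5884]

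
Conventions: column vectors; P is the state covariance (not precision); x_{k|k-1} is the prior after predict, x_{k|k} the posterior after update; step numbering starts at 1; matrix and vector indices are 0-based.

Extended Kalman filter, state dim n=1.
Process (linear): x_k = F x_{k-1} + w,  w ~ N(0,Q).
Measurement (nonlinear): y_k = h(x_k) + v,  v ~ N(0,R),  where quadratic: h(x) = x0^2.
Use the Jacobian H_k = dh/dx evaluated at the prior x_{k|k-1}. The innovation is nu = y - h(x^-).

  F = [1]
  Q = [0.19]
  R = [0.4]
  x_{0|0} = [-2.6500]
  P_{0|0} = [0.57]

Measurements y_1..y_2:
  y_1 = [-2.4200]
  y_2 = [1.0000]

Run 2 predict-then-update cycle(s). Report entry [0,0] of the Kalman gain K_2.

K[0,0] = -0.3460

step 1: x^-=[-2.6500]  P^-=[0.7600]  H_jac=[-5.3000]  S=[21.7484]  K=[-0.1852]  nu=[-9.4425]  x^+=[-0.9012]  P^+=[0.0140]
step 2: x^-=[-0.9012]  P^-=[0.2040]  H_jac=[-1.8023]  S=[1.0626]  K=[-0.3460]  nu=[0.1879]  x^+=[-0.9662]  P^+=[0.0768]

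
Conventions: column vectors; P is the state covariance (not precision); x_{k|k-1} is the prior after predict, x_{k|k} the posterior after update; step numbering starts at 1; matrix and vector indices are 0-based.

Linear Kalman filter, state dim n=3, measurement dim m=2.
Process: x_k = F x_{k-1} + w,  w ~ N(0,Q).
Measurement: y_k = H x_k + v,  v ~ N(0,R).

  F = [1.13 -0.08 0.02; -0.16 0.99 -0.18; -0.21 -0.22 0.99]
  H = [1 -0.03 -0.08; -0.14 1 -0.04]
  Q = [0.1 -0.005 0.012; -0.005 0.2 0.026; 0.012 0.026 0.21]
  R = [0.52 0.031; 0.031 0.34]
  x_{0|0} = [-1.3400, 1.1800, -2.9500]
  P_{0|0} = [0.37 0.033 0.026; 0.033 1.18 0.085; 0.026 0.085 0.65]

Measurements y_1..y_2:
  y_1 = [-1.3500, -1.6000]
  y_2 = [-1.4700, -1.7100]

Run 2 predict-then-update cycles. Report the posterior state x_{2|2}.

x_post = [-1.4207, -1.3609, -1.2317]

step 1: x^-=[-1.6676, 1.9136, -2.8987]  P^-=[0.5752 -0.1328 -0.0279; -0.1328 1.3478 -0.2566; -0.0279 -0.2566 0.8757]  S=[1.1132 -0.1995; -0.1995 1.7579]  K=[0.5110 -0.0627; 0.0032 0.7835; -0.1127 -0.1764]  nu=[0.1431, -3.8630]  x^+=[-1.3521, -1.1126, -2.2332]  P^+=[0.2648 0.0316 0.0002; 0.0316 0.2697 -0.0309; 0.0002 -0.0309 0.8148]
step 2: x^-=[-1.4836, -0.4832, -1.6822]  P^-=[0.4345 -0.0425 -0.0345; -0.0425 0.4985 -0.2060; -0.0345 -0.2060 1.0496]  S=[0.9688 -0.0669; -0.0669 0.8767]  K=[0.4470 -0.0822; -0.0019 0.5847; -0.1358 -0.2877]  nu=[-0.1355, -1.5018]  x^+=[-1.4207, -1.3609, -1.2317]  P^+=[0.2301 0.0180 -0.0043; 0.0180 0.1987 -0.0641; -0.0043 -0.0641 0.9644]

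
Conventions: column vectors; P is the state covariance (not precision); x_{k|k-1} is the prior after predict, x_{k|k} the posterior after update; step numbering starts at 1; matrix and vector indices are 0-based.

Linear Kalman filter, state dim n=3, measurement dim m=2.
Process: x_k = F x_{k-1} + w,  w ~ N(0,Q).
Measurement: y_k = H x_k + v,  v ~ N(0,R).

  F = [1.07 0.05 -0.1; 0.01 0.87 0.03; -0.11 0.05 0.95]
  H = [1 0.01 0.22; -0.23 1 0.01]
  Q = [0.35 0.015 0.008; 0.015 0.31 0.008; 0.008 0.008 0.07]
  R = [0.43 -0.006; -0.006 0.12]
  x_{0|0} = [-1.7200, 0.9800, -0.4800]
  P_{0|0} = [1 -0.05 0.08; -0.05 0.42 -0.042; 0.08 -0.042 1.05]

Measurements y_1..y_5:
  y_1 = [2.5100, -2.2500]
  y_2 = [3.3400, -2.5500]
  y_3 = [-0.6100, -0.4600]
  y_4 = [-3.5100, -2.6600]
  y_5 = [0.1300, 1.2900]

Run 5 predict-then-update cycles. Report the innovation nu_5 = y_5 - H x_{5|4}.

innov = [2.0619, 3.0809]

step 1: x^-=[-1.7434, 0.8210, -0.2178]  P^-=[1.4844 0.0003 -0.1304; 0.0003 0.6259 0.0256; -0.1304 0.0256 1.0106]  S=[1.9061 -0.3277; -0.3277 0.8255]  K=[0.7431 -0.1198; 0.1468 0.8167; 0.0666 0.1060]  nu=[4.2931, -3.4698]  x^+=[1.8625, -1.3826, -0.2997]  P^+=[0.3616 0.0663 -0.1910; 0.0663 0.1128 -0.0416; -0.1910 -0.0416 0.9975]
step 2: x^-=[1.9537, -1.1932, -0.5587]  P^-=[0.8227 0.0801 -0.3239; 0.0801 0.3952 -0.0010; -0.3239 -0.0010 1.0102]  S=[1.1607 -0.0962; -0.0962 0.5234]  K=[0.6400 -0.0970; 0.1339 0.7444; -0.0755 0.1459]  nu=[1.5211, -0.9018]  x^+=[3.0148, -1.6608, -0.8051]  P^+=[0.3303 0.0630 -0.2507; 0.0630 0.1035 -0.0496; -0.2507 -0.0496 0.9903]
step 3: x^-=[3.2233, -1.4389, -1.1795]  P^-=[0.7992 0.0752 -0.3814; 0.0752 0.3876 -0.0083; -0.3814 -0.0083 1.0150]  S=[1.1121 -0.0950; -0.0950 0.5170]  K=[0.6353 -0.1007; 0.1327 0.7405; -0.1295 0.1495]  nu=[-3.5594, 1.7321]  x^+=[0.7875, -0.6288, -0.4597]  P^+=[0.3330 0.0634 -0.2719; 0.0634 0.1032 -0.0536; -0.2719 -0.0536 0.9811]
step 4: x^-=[0.8571, -0.5529, -0.5548]  P^-=[0.8068 0.0753 -0.4027; 0.0753 0.3872 -0.0120; -0.4027 -0.0120 1.0108]  S=[1.1100 -0.0966; -0.0966 0.5169]  K=[0.6388 -0.1017; 0.1334 0.7402; -0.1498 0.1475]  nu=[-4.2395, -1.9044]  x^+=[-1.6577, -2.5280, -0.2007]  P^+=[0.3359 0.0640 -0.2782; 0.0640 0.1033 -0.0551; -0.2782 -0.0551 0.9704]
step 5: x^-=[-1.8800, -2.2219, -0.1348]  P^-=[0.8114 0.0758 -0.4086; 0.0758 0.3872 -0.0137; -0.4086 -0.0137 1.0023]  S=[1.1117 -0.0973; -0.0973 0.5169]  K=[0.6409 -0.1016; 0.1338 0.7402; -0.1566 0.1453]  nu=[2.0619, 3.0809]  x^+=[-0.8716, 0.3343, -0.0100]  P^+=[0.3369 0.0642 -0.2788; 0.0642 0.1033 -0.0553; -0.2788 -0.0553 0.9597]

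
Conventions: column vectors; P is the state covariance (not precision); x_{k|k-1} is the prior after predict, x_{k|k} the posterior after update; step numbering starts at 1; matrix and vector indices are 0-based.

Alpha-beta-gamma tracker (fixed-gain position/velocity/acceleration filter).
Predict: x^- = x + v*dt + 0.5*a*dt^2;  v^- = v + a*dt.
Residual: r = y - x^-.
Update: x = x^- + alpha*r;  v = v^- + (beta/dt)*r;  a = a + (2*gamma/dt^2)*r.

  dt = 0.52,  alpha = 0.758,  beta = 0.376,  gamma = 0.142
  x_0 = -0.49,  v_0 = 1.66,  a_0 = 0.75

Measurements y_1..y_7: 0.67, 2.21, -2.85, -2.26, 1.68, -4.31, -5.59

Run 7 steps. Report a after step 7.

step 1: x_pred=0.4746  r=0.1954  x^+=0.6227  v^+=2.1913  a^+=0.9552
step 2: x_pred=1.8913  r=0.3187  x^+=2.1329  v^+=2.9184  a^+=1.2899
step 3: x_pred=3.8249  r=-6.6749  x^+=-1.2347  v^+=-1.2372  a^+=-5.7207
step 4: x_pred=-2.6515  r=0.3915  x^+=-2.3547  v^+=-3.9289  a^+=-5.3095
step 5: x_pred=-5.1156  r=6.7956  x^+=0.0355  v^+=-1.7761  a^+=1.8279
step 6: x_pred=-0.6410  r=-3.6690  x^+=-3.4221  v^+=-3.4786  a^+=-2.0256
step 7: x_pred=-5.5048  r=-0.0852  x^+=-5.5694  v^+=-4.5935  a^+=-2.1151

a_post = -2.1151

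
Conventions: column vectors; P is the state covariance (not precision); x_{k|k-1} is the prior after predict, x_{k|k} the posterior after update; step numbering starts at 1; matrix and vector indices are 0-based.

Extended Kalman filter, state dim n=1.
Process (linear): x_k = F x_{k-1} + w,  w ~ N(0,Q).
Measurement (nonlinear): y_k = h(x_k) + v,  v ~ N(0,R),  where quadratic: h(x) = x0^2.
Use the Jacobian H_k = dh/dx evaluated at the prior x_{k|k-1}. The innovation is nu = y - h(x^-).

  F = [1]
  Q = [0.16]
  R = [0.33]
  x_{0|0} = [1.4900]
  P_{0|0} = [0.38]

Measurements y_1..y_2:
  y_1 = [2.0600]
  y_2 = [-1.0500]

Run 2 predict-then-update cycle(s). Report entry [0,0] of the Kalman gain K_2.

K[0,0] = 0.2884

step 1: x^-=[1.4900]  P^-=[0.5400]  H_jac=[2.9800]  S=[5.1254]  K=[0.3140]  nu=[-0.1601]  x^+=[1.4397]  P^+=[0.0348]
step 2: x^-=[1.4397]  P^-=[0.1948]  H_jac=[2.8795]  S=[1.9449]  K=[0.2884]  nu=[-3.1228]  x^+=[0.5392]  P^+=[0.0330]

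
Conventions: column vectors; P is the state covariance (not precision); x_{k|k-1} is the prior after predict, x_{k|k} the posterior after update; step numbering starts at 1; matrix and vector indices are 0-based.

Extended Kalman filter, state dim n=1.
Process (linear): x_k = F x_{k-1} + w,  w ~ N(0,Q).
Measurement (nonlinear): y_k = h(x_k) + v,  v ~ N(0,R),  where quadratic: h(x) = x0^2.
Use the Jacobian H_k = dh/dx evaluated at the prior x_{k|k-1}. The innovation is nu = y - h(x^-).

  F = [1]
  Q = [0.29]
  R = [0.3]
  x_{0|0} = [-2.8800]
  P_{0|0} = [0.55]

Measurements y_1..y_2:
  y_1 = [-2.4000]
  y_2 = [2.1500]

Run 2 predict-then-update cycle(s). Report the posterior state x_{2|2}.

step 1: x^-=[-2.8800]  P^-=[0.8400]  H_jac=[-5.7600]  S=[28.1692]  K=[-0.1718]  nu=[-10.6944]  x^+=[-1.0431]  P^+=[0.0089]
step 2: x^-=[-1.0431]  P^-=[0.2989]  H_jac=[-2.0862]  S=[1.6011]  K=[-0.3895]  nu=[1.0619]  x^+=[-1.4568]  P^+=[0.0560]

x_post = [-1.4568]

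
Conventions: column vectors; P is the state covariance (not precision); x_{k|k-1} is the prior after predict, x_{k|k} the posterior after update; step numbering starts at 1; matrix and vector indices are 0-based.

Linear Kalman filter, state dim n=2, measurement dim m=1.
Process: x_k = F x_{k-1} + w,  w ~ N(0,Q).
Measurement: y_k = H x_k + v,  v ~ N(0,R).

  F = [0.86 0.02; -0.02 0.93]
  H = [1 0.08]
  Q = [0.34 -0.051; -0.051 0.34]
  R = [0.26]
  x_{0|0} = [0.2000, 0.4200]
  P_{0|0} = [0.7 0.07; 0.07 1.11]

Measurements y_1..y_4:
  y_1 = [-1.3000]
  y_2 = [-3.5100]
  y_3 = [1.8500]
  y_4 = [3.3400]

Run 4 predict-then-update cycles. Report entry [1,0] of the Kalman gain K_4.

K[1,0] = 0.0224

step 1: x^-=[0.1804, 0.3866]  P^-=[0.8606 0.0136; 0.0136 1.2977]  S=[1.1310]  K=[0.7618; 0.1038]  nu=[-1.5113]  x^+=[-0.9710, 0.2298]  P^+=[0.2041 -0.0759; -0.0759 1.2855]
step 2: x^-=[-0.8304, 0.2331]  P^-=[0.4889 -0.0912; -0.0912 1.4548]  S=[0.7436]  K=[0.6476; 0.0338]  nu=[-2.6982]  x^+=[-2.5779, 0.1419]  P^+=[0.1770 -0.1075; -0.1075 1.4539]
step 3: x^-=[-2.2142, 0.1835]  P^-=[0.4678 -0.1130; -0.1130 1.6016]  S=[0.7200]  K=[0.6372; 0.0211]  nu=[4.0495]  x^+=[0.3661, 0.2688]  P^+=[0.1755 -0.1226; -0.1226 1.6012]
step 4: x^-=[0.3202, 0.2427]  P^-=[0.4662 -0.1223; -0.1223 1.7295]  S=[0.7177]  K=[0.6359; 0.0224]  nu=[3.0004]  x^+=[2.2283, 0.3100]  P^+=[0.1759 -0.1325; -0.1325 1.7292]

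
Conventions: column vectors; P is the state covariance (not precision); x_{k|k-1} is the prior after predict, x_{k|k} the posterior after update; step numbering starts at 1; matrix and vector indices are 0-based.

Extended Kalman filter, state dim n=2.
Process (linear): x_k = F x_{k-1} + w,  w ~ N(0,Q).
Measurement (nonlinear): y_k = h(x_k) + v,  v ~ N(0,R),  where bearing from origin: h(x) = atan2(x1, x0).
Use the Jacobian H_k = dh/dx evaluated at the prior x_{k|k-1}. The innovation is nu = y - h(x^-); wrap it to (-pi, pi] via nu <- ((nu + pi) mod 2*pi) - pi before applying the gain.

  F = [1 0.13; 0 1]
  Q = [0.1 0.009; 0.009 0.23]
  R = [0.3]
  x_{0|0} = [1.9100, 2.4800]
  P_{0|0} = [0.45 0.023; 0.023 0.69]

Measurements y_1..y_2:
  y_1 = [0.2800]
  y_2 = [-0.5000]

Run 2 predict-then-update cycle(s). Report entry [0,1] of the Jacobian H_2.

step 1: x^-=[2.2324, 2.4800]  P^-=[0.5676 0.1217; 0.1217 0.9200]  H_jac=[-0.2227 0.2005]  S=[0.3543]  K=[-0.2880; 0.4442]  nu=[-0.5579]  x^+=[2.3931, 2.2322]  P^+=[0.5383 0.1670; 0.1670 0.8501]
step 2: x^-=[2.6833, 2.2322]  P^-=[0.6960 0.2865; 0.2865 1.0801]  H_jac=[-0.1832 0.2203]  S=[0.3526]  K=[-0.1827; 0.5257]  nu=[-1.1939]  x^+=[2.9014, 1.6045]  P^+=[0.6843 0.3204; 0.3204 0.9826]

H_jac[0,1] = 0.2203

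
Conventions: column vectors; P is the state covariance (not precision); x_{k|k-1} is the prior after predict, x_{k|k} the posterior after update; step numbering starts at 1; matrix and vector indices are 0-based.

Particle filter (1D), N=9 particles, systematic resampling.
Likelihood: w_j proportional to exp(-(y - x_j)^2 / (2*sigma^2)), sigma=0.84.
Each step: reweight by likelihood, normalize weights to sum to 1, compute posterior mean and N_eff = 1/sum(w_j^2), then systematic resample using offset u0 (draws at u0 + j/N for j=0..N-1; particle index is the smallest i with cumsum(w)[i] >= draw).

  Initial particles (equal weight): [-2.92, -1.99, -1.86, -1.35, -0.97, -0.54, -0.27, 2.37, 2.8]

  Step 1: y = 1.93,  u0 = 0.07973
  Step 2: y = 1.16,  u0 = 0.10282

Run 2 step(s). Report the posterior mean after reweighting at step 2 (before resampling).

step 1: w=[0.0000, 0.0000, 0.0000, 0.0003, 0.0017, 0.0088, 0.0215, 0.5791, 0.3885]  mean=2.4475  Neff=2.0541  idx=[7, 7, 7, 7, 7, 8, 8, 8, 8]
step 2: w=[0.1497, 0.1497, 0.1497, 0.1497, 0.1497, 0.0628, 0.0628, 0.0628, 0.0628]  mean=2.4781  Neff=7.8190  idx=[0, 1, 2, 2, 3, 4, 5, 7, 8]

post_mean = 2.4781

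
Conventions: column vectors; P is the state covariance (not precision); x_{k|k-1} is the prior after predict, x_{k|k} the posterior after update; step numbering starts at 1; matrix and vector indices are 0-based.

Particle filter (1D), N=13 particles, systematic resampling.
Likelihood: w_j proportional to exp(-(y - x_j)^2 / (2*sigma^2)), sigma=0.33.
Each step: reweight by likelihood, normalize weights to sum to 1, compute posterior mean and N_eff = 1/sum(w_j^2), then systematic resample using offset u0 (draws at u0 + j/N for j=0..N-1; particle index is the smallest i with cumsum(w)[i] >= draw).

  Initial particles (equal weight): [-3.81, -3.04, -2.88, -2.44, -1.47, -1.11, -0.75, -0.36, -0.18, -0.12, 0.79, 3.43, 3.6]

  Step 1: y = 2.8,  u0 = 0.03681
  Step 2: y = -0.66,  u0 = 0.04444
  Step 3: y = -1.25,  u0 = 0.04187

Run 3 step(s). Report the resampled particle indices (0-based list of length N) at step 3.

resampled_idx = [0, 1, 2, 3, 4, 5, 6, 7, 8, 9, 10, 11, 12]

step 1: w=[0.0000, 0.0000, 0.0000, 0.0000, 0.0000, 0.0000, 0.0000, 0.0000, 0.0000, 0.0000, 0.0000, 0.7533, 0.2467]  mean=3.4719  Neff=1.5916  idx=[11, 11, 11, 11, 11, 11, 11, 11, 11, 11, 12, 12, 12]
step 2: w=[0.1000, 0.1000, 0.1000, 0.1000, 0.1000, 0.1000, 0.1000, 0.1000, 0.1000, 0.1000, 0.0001, 0.0001, 0.0001]  mean=3.4301  Neff=10.0089  idx=[0, 1, 1, 2, 3, 4, 5, 5, 6, 7, 8, 8, 9]
step 3: w=[0.0769, 0.0769, 0.0769, 0.0769, 0.0769, 0.0769, 0.0769, 0.0769, 0.0769, 0.0769, 0.0769, 0.0769, 0.0769]  mean=3.4300  Neff=13.0000  idx=[0, 1, 2, 3, 4, 5, 6, 7, 8, 9, 10, 11, 12]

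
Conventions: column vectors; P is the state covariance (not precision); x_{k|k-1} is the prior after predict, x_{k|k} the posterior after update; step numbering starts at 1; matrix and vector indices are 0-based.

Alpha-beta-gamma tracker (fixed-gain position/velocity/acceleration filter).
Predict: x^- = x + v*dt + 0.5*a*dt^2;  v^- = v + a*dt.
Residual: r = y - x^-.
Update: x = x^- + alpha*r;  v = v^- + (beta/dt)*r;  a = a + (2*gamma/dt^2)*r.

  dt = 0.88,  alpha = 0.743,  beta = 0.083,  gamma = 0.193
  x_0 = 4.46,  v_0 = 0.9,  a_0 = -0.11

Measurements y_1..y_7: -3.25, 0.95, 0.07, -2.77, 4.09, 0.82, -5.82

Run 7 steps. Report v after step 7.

v_post = 7.8922

step 1: x_pred=5.2094  r=-8.4594  x^+=-1.0759  v^+=0.0053  a^+=-4.3266
step 2: x_pred=-2.7465  r=3.6965  x^+=-0.0000  v^+=-3.4534  a^+=-2.4841
step 3: x_pred=-4.0009  r=4.0709  x^+=-0.9762  v^+=-5.2555  a^+=-0.4550
step 4: x_pred=-5.7772  r=3.0072  x^+=-3.5428  v^+=-5.3722  a^+=1.0440
step 5: x_pred=-7.8661  r=11.9561  x^+=1.0173  v^+=-3.3258  a^+=7.0035
step 6: x_pred=0.8023  r=0.0177  x^+=0.8155  v^+=2.8390  a^+=7.0123
step 7: x_pred=6.0289  r=-11.8489  x^+=-2.7748  v^+=7.8922  a^+=1.1062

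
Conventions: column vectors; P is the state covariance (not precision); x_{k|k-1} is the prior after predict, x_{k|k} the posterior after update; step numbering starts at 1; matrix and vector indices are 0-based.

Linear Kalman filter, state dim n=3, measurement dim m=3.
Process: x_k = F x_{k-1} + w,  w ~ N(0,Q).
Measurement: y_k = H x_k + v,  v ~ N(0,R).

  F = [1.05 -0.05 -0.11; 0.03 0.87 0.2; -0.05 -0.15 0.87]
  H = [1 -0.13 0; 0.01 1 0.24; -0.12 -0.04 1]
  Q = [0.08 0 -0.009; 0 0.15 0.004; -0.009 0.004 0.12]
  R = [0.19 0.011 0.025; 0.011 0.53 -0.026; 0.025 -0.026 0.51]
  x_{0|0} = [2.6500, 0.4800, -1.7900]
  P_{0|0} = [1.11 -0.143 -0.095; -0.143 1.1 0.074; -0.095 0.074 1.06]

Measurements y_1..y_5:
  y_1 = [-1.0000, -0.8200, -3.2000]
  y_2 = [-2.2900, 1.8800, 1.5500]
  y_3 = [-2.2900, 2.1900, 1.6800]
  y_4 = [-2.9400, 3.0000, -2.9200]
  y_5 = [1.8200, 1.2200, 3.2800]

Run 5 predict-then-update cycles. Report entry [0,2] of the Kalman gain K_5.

K[0,2] = -0.0556

step 1: x^-=[2.9554, 0.1391, -1.7618]  P^-=[1.3571 -0.1941 -0.2276; -0.1941 1.0431 0.1024; -0.2276 0.1024 0.9366]  S=[1.6152 -0.3627 -0.3686; -0.3627 1.6714 0.2845; -0.3686 0.2845 1.5124]  K=[0.8555 0.0543 -0.0547; -0.0807 0.6343 -0.0835; 0.0130 0.0916 0.6206]  nu=[-3.9373, -0.5658, -1.0780]  x^+=[-0.3848, 0.1881, -2.5340]  P^+=[0.1663 0.0347 0.0134; 0.0347 0.3475 -0.0430; 0.0134 -0.0430 0.3143]
step 2: x^-=[-0.1347, -0.3547, -2.2135]  P^-=[0.2608 0.0222 -0.0371; 0.0222 0.4127 -0.0196; -0.0371 -0.0196 0.3767]  S=[0.4520 -0.0262 -0.0392; -0.0262 0.9553 0.0262; -0.0392 0.0262 0.9018]  K=[0.5679 0.0337 -0.0531; -0.0498 0.4275 -0.0576; -0.0364 0.0612 0.4202]  nu=[-2.2014, 2.7673, 3.7332]  x^+=[-1.4900, 0.7231, -0.3953]  P^+=[0.1101 0.0243 0.0004; 0.0243 0.2344 -0.0295; 0.0004 -0.0295 0.2107]
step 3: x^-=[-1.5572, 0.5053, -0.3779]  P^-=[0.2016 0.0140 -0.0358; 0.0140 0.3269 -0.0127; -0.0358 -0.0127 0.2930]  S=[0.3934 -0.0237 -0.0319; -0.0237 0.8679 0.0175; -0.0319 0.0175 0.8162]  K=[0.5046 0.0234 -0.0549; -0.0536 0.3728 -0.0437; -0.0539 0.0573 0.3616]  nu=[-0.6671, 1.7909, 1.8913]  x^+=[-1.9557, 1.1262, 0.4444]  P^+=[0.0973 0.0193 -0.0035; 0.0193 0.2034 -0.0229; -0.0035 -0.0229 0.1802]
step 4: x^-=[-2.1587, 1.0100, 0.3155]  P^-=[0.1885 0.0095 -0.0355; 0.0095 0.3043 -0.0089; -0.0355 -0.0089 0.2678]  S=[0.3811 -0.0254 -0.0306; -0.0254 0.8455 0.0166; -0.0306 0.0166 0.7903]  K=[0.4881 0.0192 -0.0555; -0.0581 0.3565 -0.0379; -0.0588 0.0566 0.3412]  nu=[-0.6500, 1.9359, -3.4542]  x^+=[-2.2472, 1.8686, -0.7153]  P^+=[0.0938 0.0171 -0.0047; 0.0171 0.1940 -0.0202; -0.0047 -0.0202 0.1697]
step 5: x^-=[-2.3743, 1.4152, -0.7902]  P^-=[0.1850 0.0076 -0.0351; 0.0076 0.2975 -0.0075; -0.0351 -0.0075 0.2590]  S=[0.3780 -0.0264 -0.0300; -0.0264 0.8388 0.0163; -0.0300 0.0163 0.7812]  K=[0.4835 0.0175 -0.0556; -0.0605 0.3514 -0.0357; -0.0599 0.0563 0.3338]  nu=[4.3783, 0.0182, 3.8419]  x^+=[-0.4703, 1.0198, 0.2312]  P^+=[0.0928 0.0163 -0.0049; 0.0163 0.1910 -0.0193; -0.0049 -0.0193 0.1659]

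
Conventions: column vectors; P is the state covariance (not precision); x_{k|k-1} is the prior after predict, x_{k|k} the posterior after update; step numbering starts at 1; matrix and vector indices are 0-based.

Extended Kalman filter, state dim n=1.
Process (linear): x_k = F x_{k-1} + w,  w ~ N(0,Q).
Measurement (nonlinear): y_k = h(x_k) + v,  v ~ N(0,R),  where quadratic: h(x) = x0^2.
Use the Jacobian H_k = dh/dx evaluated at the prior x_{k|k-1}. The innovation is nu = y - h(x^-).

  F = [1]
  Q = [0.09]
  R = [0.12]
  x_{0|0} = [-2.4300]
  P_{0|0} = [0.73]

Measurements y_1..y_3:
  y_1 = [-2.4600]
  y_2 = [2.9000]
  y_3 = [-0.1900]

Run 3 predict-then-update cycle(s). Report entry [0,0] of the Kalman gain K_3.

K[0,0] = -0.2654

step 1: x^-=[-2.4300]  P^-=[0.8200]  H_jac=[-4.8600]  S=[19.4881]  K=[-0.2045]  nu=[-8.3649]  x^+=[-0.7194]  P^+=[0.0050]
step 2: x^-=[-0.7194]  P^-=[0.0950]  H_jac=[-1.4389]  S=[0.3168]  K=[-0.4317]  nu=[2.3824]  x^+=[-1.7480]  P^+=[0.0360]
step 3: x^-=[-1.7480]  P^-=[0.1260]  H_jac=[-3.4960]  S=[1.6600]  K=[-0.2654]  nu=[-3.2454]  x^+=[-0.8867]  P^+=[0.0091]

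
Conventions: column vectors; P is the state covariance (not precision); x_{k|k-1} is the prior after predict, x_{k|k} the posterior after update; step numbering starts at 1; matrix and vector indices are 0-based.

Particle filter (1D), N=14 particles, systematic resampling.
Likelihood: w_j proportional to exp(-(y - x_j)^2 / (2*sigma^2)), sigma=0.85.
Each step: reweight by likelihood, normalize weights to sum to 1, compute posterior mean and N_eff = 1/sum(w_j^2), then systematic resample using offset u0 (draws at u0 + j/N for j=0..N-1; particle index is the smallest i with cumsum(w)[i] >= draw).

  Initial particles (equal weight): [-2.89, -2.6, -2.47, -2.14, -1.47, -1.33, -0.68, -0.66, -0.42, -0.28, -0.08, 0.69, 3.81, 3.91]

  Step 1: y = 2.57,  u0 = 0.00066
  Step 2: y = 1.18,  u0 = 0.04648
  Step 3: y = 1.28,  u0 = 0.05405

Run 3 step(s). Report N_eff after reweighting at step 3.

step 1: w=[0.0000, 0.0000, 0.0000, 0.0000, 0.0000, 0.0000, 0.0009, 0.0010, 0.0028, 0.0049, 0.0105, 0.1179, 0.4693, 0.3926]  mean=3.3998  Neff=2.5744  idx=[6, 11, 12, 12, 12, 12, 12, 12, 12, 13, 13, 13, 13, 13]
step 2: w=[0.0890, 0.8260, 0.0081, 0.0081, 0.0081, 0.0081, 0.0081, 0.0081, 0.0081, 0.0056, 0.0056, 0.0056, 0.0056, 0.0056]  mean=0.8361  Neff=1.4475  idx=[0, 1, 1, 1, 1, 1, 1, 1, 1, 1, 1, 1, 1, 9]
step 3: w=[0.0074, 0.0826, 0.0826, 0.0826, 0.0826, 0.0826, 0.0826, 0.0826, 0.0826, 0.0826, 0.0826, 0.0826, 0.0826, 0.0009]  mean=0.6827  Neff=12.1921  idx=[1, 2, 3, 4, 5, 5, 6, 7, 8, 9, 10, 11, 11, 12]

N_eff = 12.1921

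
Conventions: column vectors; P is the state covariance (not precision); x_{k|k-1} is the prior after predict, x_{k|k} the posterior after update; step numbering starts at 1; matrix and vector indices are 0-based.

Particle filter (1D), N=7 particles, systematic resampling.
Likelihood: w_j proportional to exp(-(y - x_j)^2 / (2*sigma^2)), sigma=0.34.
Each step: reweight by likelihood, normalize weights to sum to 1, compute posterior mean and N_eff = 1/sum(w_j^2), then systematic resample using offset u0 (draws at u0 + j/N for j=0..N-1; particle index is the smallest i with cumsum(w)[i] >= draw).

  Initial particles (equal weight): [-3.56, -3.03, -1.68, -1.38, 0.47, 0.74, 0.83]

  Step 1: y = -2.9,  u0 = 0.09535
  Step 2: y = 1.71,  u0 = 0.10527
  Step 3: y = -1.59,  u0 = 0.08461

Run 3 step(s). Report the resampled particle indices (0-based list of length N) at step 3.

resampled_idx = [0, 1, 2, 3, 4, 5, 6]

step 1: w=[0.1403, 0.8582, 0.0015, 0.0000, 0.0000, 0.0000, 0.0000]  mean=-3.1023  Neff=1.3225  idx=[0, 1, 1, 1, 1, 1, 1]
step 2: w=[0.0000, 0.1667, 0.1667, 0.1667, 0.1667, 0.1667, 0.1667]  mean=-3.0300  Neff=6.0000  idx=[1, 2, 3, 4, 5, 5, 6]
step 3: w=[0.1429, 0.1429, 0.1429, 0.1429, 0.1429, 0.1429, 0.1429]  mean=-3.0300  Neff=7.0000  idx=[0, 1, 2, 3, 4, 5, 6]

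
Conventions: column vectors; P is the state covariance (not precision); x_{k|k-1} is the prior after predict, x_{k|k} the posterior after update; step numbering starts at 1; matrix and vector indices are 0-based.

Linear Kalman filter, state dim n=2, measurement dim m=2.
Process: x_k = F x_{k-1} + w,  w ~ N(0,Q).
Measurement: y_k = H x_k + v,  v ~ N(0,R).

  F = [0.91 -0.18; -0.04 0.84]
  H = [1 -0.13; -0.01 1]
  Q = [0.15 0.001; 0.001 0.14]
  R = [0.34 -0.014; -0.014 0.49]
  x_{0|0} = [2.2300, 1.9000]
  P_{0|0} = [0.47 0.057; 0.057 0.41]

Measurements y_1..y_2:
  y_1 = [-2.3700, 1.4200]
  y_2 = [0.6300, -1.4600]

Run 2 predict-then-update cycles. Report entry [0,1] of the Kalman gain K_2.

K[0,1] = 0.0081

step 1: x^-=[1.6873, 1.5068]  P^-=[0.5338 -0.0341; -0.0341 0.4262]  S=[0.8899 -0.1089; -0.1089 0.9170]  K=[0.6084 0.0292; -0.0443 0.4599]  nu=[-3.8614, -0.0699]  x^+=[-0.6641, 1.6458]  P^+=[0.2075 0.0079; 0.0079 0.2261]
step 2: x^-=[-0.9006, 1.4090]  P^-=[0.3266 -0.0347; -0.0347 0.2993]  S=[0.6806 -0.0909; -0.0909 0.7900]  K=[0.4875 0.0081; -0.0583 0.3726]  nu=[1.7138, -2.8780]  x^+=[-0.0884, 0.2367]  P^+=[0.1655 -0.0012; -0.0012 0.1834]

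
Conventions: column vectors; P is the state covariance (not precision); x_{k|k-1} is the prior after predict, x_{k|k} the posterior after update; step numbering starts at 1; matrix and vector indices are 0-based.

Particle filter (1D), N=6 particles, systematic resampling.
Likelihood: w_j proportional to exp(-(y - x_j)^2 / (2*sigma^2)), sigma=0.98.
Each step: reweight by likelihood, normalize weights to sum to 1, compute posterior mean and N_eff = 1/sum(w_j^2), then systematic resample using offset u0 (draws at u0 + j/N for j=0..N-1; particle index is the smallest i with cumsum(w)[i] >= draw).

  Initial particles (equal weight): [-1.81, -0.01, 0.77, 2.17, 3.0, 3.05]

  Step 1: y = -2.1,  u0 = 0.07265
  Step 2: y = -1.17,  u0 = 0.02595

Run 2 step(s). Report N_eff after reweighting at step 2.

step 1: w=[0.8913, 0.0958, 0.0128, 0.0001, 0.0000, 0.0000]  mean=-1.6043  Neff=1.2441  idx=[0, 0, 0, 0, 0, 1]
step 2: w=[0.1781, 0.1781, 0.1781, 0.1781, 0.1781, 0.1094]  mean=-1.6131  Neff=5.8617  idx=[0, 1, 2, 2, 3, 4]

N_eff = 5.8617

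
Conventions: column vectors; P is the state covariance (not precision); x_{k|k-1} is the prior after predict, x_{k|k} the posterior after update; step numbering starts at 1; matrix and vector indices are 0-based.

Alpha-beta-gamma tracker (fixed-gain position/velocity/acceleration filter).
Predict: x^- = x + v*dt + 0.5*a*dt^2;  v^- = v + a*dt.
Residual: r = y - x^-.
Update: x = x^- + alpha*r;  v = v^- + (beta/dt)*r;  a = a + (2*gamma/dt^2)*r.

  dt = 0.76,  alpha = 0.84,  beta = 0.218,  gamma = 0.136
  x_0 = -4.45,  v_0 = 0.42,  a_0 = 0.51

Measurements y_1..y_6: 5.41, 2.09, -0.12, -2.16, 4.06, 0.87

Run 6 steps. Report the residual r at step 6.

step 1: x_pred=-3.9835  r=9.3935  x^+=3.9070  v^+=3.5021  a^+=4.9335
step 2: x_pred=7.9934  r=-5.9034  x^+=3.0345  v^+=5.5582  a^+=2.1535
step 3: x_pred=7.8807  r=-8.0007  x^+=1.1601  v^+=4.8999  a^+=-1.6141
step 4: x_pred=4.4179  r=-6.5779  x^+=-1.1075  v^+=1.7864  a^+=-4.7117
step 5: x_pred=-1.1106  r=5.1706  x^+=3.2327  v^+=-0.3114  a^+=-2.2768
step 6: x_pred=2.3385  r=-1.4685  x^+=1.1050  v^+=-2.4630  a^+=-2.9684

resid = -1.4685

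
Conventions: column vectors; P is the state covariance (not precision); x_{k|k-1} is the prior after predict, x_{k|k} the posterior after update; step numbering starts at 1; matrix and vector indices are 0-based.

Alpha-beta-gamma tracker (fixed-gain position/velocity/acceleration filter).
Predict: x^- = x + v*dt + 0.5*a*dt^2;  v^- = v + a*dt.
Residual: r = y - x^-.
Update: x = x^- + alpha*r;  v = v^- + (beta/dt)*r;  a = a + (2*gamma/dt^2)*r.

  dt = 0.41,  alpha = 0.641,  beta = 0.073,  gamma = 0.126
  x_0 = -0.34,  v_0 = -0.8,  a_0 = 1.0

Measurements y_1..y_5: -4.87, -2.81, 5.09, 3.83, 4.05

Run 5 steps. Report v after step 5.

step 1: x_pred=-0.5840  r=-4.2861  x^+=-3.3313  v^+=-1.1531  a^+=-5.4253
step 2: x_pred=-4.2601  r=1.4501  x^+=-3.3306  v^+=-3.1193  a^+=-3.2514
step 3: x_pred=-4.8828  r=9.9728  x^+=1.5098  v^+=-2.6767  a^+=11.6988
step 4: x_pred=1.3956  r=2.4344  x^+=2.9561  v^+=2.5532  a^+=15.3483
step 5: x_pred=5.2929  r=-1.2429  x^+=4.4962  v^+=8.6247  a^+=13.4850

v_post = 8.6247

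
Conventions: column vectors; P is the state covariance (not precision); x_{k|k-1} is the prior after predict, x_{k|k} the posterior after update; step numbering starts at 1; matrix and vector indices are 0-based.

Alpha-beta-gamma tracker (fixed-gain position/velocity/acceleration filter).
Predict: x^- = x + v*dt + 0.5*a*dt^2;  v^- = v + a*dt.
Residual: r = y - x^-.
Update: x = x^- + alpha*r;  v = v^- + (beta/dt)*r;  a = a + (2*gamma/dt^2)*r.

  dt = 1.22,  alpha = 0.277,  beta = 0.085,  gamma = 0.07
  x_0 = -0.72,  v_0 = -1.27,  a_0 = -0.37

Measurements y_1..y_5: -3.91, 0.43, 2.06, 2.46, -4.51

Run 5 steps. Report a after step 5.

step 1: x_pred=-2.5448  r=-1.3652  x^+=-2.9229  v^+=-1.8165  a^+=-0.4984
step 2: x_pred=-5.5100  r=5.9400  x^+=-3.8646  v^+=-2.0107  a^+=0.0603
step 3: x_pred=-6.2728  r=8.3328  x^+=-3.9646  v^+=-1.3566  a^+=0.8441
step 4: x_pred=-4.9915  r=7.4515  x^+=-2.9274  v^+=0.1924  a^+=1.5450
step 5: x_pred=-1.5430  r=-2.9670  x^+=-2.3648  v^+=1.8705  a^+=1.2659

a_post = 1.2659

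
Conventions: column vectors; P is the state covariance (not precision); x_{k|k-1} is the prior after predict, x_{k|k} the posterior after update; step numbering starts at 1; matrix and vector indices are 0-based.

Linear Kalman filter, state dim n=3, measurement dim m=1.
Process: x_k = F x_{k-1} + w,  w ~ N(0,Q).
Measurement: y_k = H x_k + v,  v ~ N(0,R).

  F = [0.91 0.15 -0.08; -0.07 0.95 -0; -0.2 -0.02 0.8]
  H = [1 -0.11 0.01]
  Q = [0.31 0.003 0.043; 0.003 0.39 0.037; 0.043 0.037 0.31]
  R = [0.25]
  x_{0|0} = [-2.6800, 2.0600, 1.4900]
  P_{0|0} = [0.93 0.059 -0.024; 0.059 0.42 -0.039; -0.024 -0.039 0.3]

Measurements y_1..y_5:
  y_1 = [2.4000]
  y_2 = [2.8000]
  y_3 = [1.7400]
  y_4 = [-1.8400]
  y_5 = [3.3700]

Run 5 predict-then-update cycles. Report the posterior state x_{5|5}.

step 1: x^-=[-2.2490, 2.1446, 1.6868]  P^-=[1.1120 0.0568 -0.1722; 0.0568 0.7658 0.0026; -0.1722 0.0026 0.5488]  S=[1.3554]  K=[0.8146; -0.0202; -0.1232]  nu=[4.8680]  x^+=[1.7163, 2.0463, 1.0871]  P^+=[0.2127 0.0791 -0.0362; 0.0791 0.7652 -0.0008; -0.0362 -0.0008 0.5282]
step 2: x^-=[1.7818, 1.8238, 0.4855]  P^-=[0.5336 0.1659 -0.0626; 0.1659 1.0711 0.0120; -0.0626 0.0120 0.6691]  S=[0.7589]  K=[0.6783; 0.0635; -0.0754]  nu=[1.2139]  x^+=[2.6052, 1.9009, 0.3939]  P^+=[0.1845 0.1332 -0.0238; 0.1332 1.0681 0.0156; -0.0238 0.0156 0.6648]
step 3: x^-=[2.6244, 1.6235, -0.2439]  P^-=[0.5305 0.2559 -0.0585; 0.2559 1.3371 0.0074; -0.0585 0.0074 0.7514]  S=[0.7393]  K=[0.6787; 0.1473; -0.0701]  nu=[-0.7034]  x^+=[2.1470, 1.5199, -0.1946]  P^+=[0.1899 0.1820 -0.0234; 0.1820 1.3211 0.0150; -0.0234 0.0150 0.7478]
step 4: x^-=[2.1973, 1.2936, -0.6155]  P^-=[0.5545 0.3333 -0.0677; 0.3333 1.5590 -0.0071; -0.0677 -0.0071 0.8052]  S=[0.7488]  K=[0.6907; 0.2160; -0.0786]  nu=[-3.8889]  x^+=[-0.4886, 0.4536, -0.3096]  P^+=[0.1973 0.2216 -0.0270; 0.2216 1.5241 0.0057; -0.0270 0.0057 0.8005]
step 5: x^-=[-0.3518, 0.4652, -0.1590]  P^-=[0.5771 0.3963 -0.0788; 0.3963 1.7370 -0.0252; -0.0788 -0.0252 0.8411]  S=[0.7595]  K=[0.7014; 0.2698; -0.0891]  nu=[3.7746]  x^+=[2.2957, 1.4837, -0.4953]  P^+=[0.2034 0.2525 -0.0314; 0.2525 1.6816 -0.0069; -0.0314 -0.0069 0.8351]

x_post = [2.2957, 1.4837, -0.4953]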